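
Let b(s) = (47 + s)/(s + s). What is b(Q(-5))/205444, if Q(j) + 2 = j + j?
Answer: -35/4930656 ≈ -7.0984e-6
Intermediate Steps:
Q(j) = -2 + 2*j (Q(j) = -2 + (j + j) = -2 + 2*j)
b(s) = (47 + s)/(2*s) (b(s) = (47 + s)/((2*s)) = (47 + s)*(1/(2*s)) = (47 + s)/(2*s))
b(Q(-5))/205444 = ((47 + (-2 + 2*(-5)))/(2*(-2 + 2*(-5))))/205444 = ((47 + (-2 - 10))/(2*(-2 - 10)))*(1/205444) = ((½)*(47 - 12)/(-12))*(1/205444) = ((½)*(-1/12)*35)*(1/205444) = -35/24*1/205444 = -35/4930656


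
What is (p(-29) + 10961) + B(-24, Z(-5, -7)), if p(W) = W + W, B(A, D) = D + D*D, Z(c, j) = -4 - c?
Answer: 10905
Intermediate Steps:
B(A, D) = D + D²
p(W) = 2*W
(p(-29) + 10961) + B(-24, Z(-5, -7)) = (2*(-29) + 10961) + (-4 - 1*(-5))*(1 + (-4 - 1*(-5))) = (-58 + 10961) + (-4 + 5)*(1 + (-4 + 5)) = 10903 + 1*(1 + 1) = 10903 + 1*2 = 10903 + 2 = 10905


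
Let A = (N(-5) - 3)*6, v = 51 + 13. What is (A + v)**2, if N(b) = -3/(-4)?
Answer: 10201/4 ≈ 2550.3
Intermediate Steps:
N(b) = 3/4 (N(b) = -3*(-1/4) = 3/4)
v = 64
A = -27/2 (A = (3/4 - 3)*6 = -9/4*6 = -27/2 ≈ -13.500)
(A + v)**2 = (-27/2 + 64)**2 = (101/2)**2 = 10201/4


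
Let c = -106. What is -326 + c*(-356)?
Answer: 37410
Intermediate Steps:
-326 + c*(-356) = -326 - 106*(-356) = -326 + 37736 = 37410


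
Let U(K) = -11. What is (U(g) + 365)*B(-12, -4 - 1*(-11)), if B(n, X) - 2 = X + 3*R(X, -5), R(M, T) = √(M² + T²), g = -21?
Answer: 3186 + 1062*√74 ≈ 12322.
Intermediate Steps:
B(n, X) = 2 + X + 3*√(25 + X²) (B(n, X) = 2 + (X + 3*√(X² + (-5)²)) = 2 + (X + 3*√(X² + 25)) = 2 + (X + 3*√(25 + X²)) = 2 + X + 3*√(25 + X²))
(U(g) + 365)*B(-12, -4 - 1*(-11)) = (-11 + 365)*(2 + (-4 - 1*(-11)) + 3*√(25 + (-4 - 1*(-11))²)) = 354*(2 + (-4 + 11) + 3*√(25 + (-4 + 11)²)) = 354*(2 + 7 + 3*√(25 + 7²)) = 354*(2 + 7 + 3*√(25 + 49)) = 354*(2 + 7 + 3*√74) = 354*(9 + 3*√74) = 3186 + 1062*√74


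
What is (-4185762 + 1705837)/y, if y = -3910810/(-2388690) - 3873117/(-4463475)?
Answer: -881353614768755625/890249283716 ≈ -9.9001e+5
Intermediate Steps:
y = 890249283716/355395269925 (y = -3910810*(-1/2388690) - 3873117*(-1/4463475) = 391081/238869 + 1291039/1487825 = 890249283716/355395269925 ≈ 2.5050)
(-4185762 + 1705837)/y = (-4185762 + 1705837)/(890249283716/355395269925) = -2479925*355395269925/890249283716 = -881353614768755625/890249283716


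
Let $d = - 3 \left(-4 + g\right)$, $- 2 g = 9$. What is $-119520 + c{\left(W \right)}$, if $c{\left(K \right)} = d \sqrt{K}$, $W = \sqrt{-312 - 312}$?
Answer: $-119520 + 51 \sqrt[4]{39} \sqrt{i} \approx -1.1943 \cdot 10^{5} + 90.12 i$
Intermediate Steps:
$g = - \frac{9}{2}$ ($g = \left(- \frac{1}{2}\right) 9 = - \frac{9}{2} \approx -4.5$)
$d = \frac{51}{2}$ ($d = - 3 \left(-4 - \frac{9}{2}\right) = \left(-3\right) \left(- \frac{17}{2}\right) = \frac{51}{2} \approx 25.5$)
$W = 4 i \sqrt{39}$ ($W = \sqrt{-624} = 4 i \sqrt{39} \approx 24.98 i$)
$c{\left(K \right)} = \frac{51 \sqrt{K}}{2}$
$-119520 + c{\left(W \right)} = -119520 + \frac{51 \sqrt{4 i \sqrt{39}}}{2} = -119520 + \frac{51 \cdot 2 \sqrt[4]{39} \sqrt{i}}{2} = -119520 + 51 \sqrt[4]{39} \sqrt{i}$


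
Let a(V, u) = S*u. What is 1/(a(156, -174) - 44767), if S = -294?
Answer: 1/6389 ≈ 0.00015652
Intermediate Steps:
a(V, u) = -294*u
1/(a(156, -174) - 44767) = 1/(-294*(-174) - 44767) = 1/(51156 - 44767) = 1/6389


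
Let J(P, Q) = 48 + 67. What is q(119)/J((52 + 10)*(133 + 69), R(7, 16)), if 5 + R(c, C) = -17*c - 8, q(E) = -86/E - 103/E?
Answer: -27/1955 ≈ -0.013811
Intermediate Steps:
q(E) = -189/E
R(c, C) = -13 - 17*c (R(c, C) = -5 + (-17*c - 8) = -5 + (-8 - 17*c) = -13 - 17*c)
J(P, Q) = 115
q(119)/J((52 + 10)*(133 + 69), R(7, 16)) = -189/119/115 = -189*1/119*(1/115) = -27/17*1/115 = -27/1955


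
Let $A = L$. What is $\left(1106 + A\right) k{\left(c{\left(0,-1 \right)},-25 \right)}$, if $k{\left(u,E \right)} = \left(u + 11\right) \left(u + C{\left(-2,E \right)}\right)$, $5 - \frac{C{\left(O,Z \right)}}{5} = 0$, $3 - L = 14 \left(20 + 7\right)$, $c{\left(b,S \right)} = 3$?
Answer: $286552$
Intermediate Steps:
$L = -375$ ($L = 3 - 14 \left(20 + 7\right) = 3 - 14 \cdot 27 = 3 - 378 = -375$)
$C{\left(O,Z \right)} = 25$ ($C{\left(O,Z \right)} = 25 - 0 = 25 + 0 = 25$)
$A = -375$
$k{\left(u,E \right)} = \left(11 + u\right) \left(25 + u\right)$ ($k{\left(u,E \right)} = \left(u + 11\right) \left(u + 25\right) = \left(11 + u\right) \left(25 + u\right)$)
$\left(1106 + A\right) k{\left(c{\left(0,-1 \right)},-25 \right)} = \left(1106 - 375\right) \left(275 + 3^{2} + 36 \cdot 3\right) = 731 \left(275 + 9 + 108\right) = 731 \cdot 392 = 286552$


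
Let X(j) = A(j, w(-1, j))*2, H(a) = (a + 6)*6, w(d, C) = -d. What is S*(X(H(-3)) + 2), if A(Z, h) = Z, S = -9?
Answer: -342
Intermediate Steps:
H(a) = 36 + 6*a (H(a) = (6 + a)*6 = 36 + 6*a)
X(j) = 2*j (X(j) = j*2 = 2*j)
S*(X(H(-3)) + 2) = -9*(2*(36 + 6*(-3)) + 2) = -9*(2*(36 - 18) + 2) = -9*(2*18 + 2) = -9*(36 + 2) = -9*38 = -342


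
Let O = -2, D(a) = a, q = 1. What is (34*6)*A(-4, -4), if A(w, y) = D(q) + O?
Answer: -204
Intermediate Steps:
A(w, y) = -1 (A(w, y) = 1 - 2 = -1)
(34*6)*A(-4, -4) = (34*6)*(-1) = 204*(-1) = -204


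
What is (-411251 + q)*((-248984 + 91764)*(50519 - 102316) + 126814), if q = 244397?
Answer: -1358800769649516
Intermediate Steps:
(-411251 + q)*((-248984 + 91764)*(50519 - 102316) + 126814) = (-411251 + 244397)*((-248984 + 91764)*(50519 - 102316) + 126814) = -166854*(-157220*(-51797) + 126814) = -166854*(8143524340 + 126814) = -166854*8143651154 = -1358800769649516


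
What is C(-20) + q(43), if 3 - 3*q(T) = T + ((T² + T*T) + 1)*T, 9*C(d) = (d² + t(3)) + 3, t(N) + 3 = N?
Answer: -476888/9 ≈ -52988.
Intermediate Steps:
t(N) = -3 + N
C(d) = ⅓ + d²/9 (C(d) = ((d² + (-3 + 3)) + 3)/9 = ((d² + 0) + 3)/9 = (d² + 3)/9 = (3 + d²)/9 = ⅓ + d²/9)
q(T) = 1 - T/3 - T*(1 + 2*T²)/3 (q(T) = 1 - (T + ((T² + T*T) + 1)*T)/3 = 1 - (T + ((T² + T²) + 1)*T)/3 = 1 - (T + (2*T² + 1)*T)/3 = 1 - (T + (1 + 2*T²)*T)/3 = 1 - (T + T*(1 + 2*T²))/3 = 1 + (-T/3 - T*(1 + 2*T²)/3) = 1 - T/3 - T*(1 + 2*T²)/3)
C(-20) + q(43) = (⅓ + (⅑)*(-20)²) + (1 - ⅔*43 - ⅔*43³) = (⅓ + (⅑)*400) + (1 - 86/3 - ⅔*79507) = (⅓ + 400/9) + (1 - 86/3 - 159014/3) = 403/9 - 159097/3 = -476888/9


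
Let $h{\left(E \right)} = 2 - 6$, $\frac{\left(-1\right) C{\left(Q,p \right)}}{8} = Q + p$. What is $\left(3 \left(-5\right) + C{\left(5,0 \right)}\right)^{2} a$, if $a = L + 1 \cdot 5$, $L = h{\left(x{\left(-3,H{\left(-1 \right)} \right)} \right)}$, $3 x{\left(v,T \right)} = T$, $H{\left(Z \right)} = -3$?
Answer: $3025$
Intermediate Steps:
$x{\left(v,T \right)} = \frac{T}{3}$
$C{\left(Q,p \right)} = - 8 Q - 8 p$ ($C{\left(Q,p \right)} = - 8 \left(Q + p\right) = - 8 Q - 8 p$)
$h{\left(E \right)} = -4$ ($h{\left(E \right)} = 2 - 6 = -4$)
$L = -4$
$a = 1$ ($a = -4 + 1 \cdot 5 = -4 + 5 = 1$)
$\left(3 \left(-5\right) + C{\left(5,0 \right)}\right)^{2} a = \left(3 \left(-5\right) - 40\right)^{2} \cdot 1 = \left(-15 + \left(-40 + 0\right)\right)^{2} \cdot 1 = \left(-15 - 40\right)^{2} \cdot 1 = \left(-55\right)^{2} \cdot 1 = 3025 \cdot 1 = 3025$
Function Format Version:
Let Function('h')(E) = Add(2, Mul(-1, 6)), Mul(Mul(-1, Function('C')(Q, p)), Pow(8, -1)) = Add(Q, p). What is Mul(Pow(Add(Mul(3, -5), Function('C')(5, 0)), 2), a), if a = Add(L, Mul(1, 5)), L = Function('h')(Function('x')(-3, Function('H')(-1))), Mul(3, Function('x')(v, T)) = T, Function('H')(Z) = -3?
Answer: 3025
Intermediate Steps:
Function('x')(v, T) = Mul(Rational(1, 3), T)
Function('C')(Q, p) = Add(Mul(-8, Q), Mul(-8, p)) (Function('C')(Q, p) = Mul(-8, Add(Q, p)) = Add(Mul(-8, Q), Mul(-8, p)))
Function('h')(E) = -4 (Function('h')(E) = Add(2, -6) = -4)
L = -4
a = 1 (a = Add(-4, Mul(1, 5)) = Add(-4, 5) = 1)
Mul(Pow(Add(Mul(3, -5), Function('C')(5, 0)), 2), a) = Mul(Pow(Add(Mul(3, -5), Add(Mul(-8, 5), Mul(-8, 0))), 2), 1) = Mul(Pow(Add(-15, Add(-40, 0)), 2), 1) = Mul(Pow(Add(-15, -40), 2), 1) = Mul(Pow(-55, 2), 1) = Mul(3025, 1) = 3025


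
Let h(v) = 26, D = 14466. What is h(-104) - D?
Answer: -14440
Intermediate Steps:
h(-104) - D = 26 - 1*14466 = 26 - 14466 = -14440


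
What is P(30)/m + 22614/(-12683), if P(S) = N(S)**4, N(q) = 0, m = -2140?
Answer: -22614/12683 ≈ -1.7830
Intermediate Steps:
P(S) = 0 (P(S) = 0**4 = 0)
P(30)/m + 22614/(-12683) = 0/(-2140) + 22614/(-12683) = 0*(-1/2140) + 22614*(-1/12683) = 0 - 22614/12683 = -22614/12683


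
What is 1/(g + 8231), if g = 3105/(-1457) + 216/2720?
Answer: 495380/4076456419 ≈ 0.00012152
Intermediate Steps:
g = -1016361/495380 (g = 3105*(-1/1457) + 216*(1/2720) = -3105/1457 + 27/340 = -1016361/495380 ≈ -2.0517)
1/(g + 8231) = 1/(-1016361/495380 + 8231) = 1/(4076456419/495380) = 495380/4076456419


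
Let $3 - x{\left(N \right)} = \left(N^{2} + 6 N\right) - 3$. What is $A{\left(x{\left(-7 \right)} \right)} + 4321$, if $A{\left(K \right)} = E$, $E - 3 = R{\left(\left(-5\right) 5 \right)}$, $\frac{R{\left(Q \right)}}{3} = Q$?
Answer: $4249$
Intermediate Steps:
$x{\left(N \right)} = 6 - N^{2} - 6 N$ ($x{\left(N \right)} = 3 - \left(\left(N^{2} + 6 N\right) - 3\right) = 3 - \left(-3 + N^{2} + 6 N\right) = 6 - N^{2} - 6 N$)
$R{\left(Q \right)} = 3 Q$
$E = -72$ ($E = 3 + 3 \left(\left(-5\right) 5\right) = 3 + 3 \left(-25\right) = 3 - 75 = -72$)
$A{\left(K \right)} = -72$
$A{\left(x{\left(-7 \right)} \right)} + 4321 = -72 + 4321 = 4249$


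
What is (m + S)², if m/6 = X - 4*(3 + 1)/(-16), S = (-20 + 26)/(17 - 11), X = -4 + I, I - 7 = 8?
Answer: 5329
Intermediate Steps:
I = 15 (I = 7 + 8 = 15)
X = 11 (X = -4 + 15 = 11)
S = 1 (S = 6/6 = 6*(⅙) = 1)
m = 72 (m = 6*(11 - 4*(3 + 1)/(-16)) = 6*(11 - 4*4*(-1)/16) = 6*(11 - 16*(-1)/16) = 6*(11 - 1*(-1)) = 6*(11 + 1) = 6*12 = 72)
(m + S)² = (72 + 1)² = 73² = 5329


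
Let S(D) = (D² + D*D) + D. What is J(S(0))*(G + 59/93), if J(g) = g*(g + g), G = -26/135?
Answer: 0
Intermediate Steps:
G = -26/135 (G = -26*1/135 = -26/135 ≈ -0.19259)
S(D) = D + 2*D² (S(D) = (D² + D²) + D = 2*D² + D = D + 2*D²)
J(g) = 2*g² (J(g) = g*(2*g) = 2*g²)
J(S(0))*(G + 59/93) = (2*(0*(1 + 2*0))²)*(-26/135 + 59/93) = (2*(0*(1 + 0))²)*(-26/135 + 59*(1/93)) = (2*(0*1)²)*(-26/135 + 59/93) = (2*0²)*(1849/4185) = (2*0)*(1849/4185) = 0*(1849/4185) = 0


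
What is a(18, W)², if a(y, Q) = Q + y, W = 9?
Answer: 729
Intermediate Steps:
a(18, W)² = (9 + 18)² = 27² = 729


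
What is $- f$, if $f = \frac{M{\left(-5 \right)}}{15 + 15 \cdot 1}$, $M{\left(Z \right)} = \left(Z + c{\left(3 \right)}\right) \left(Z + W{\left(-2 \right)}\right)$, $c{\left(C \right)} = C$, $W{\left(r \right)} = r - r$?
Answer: $- \frac{1}{3} \approx -0.33333$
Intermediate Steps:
$W{\left(r \right)} = 0$
$M{\left(Z \right)} = Z \left(3 + Z\right)$ ($M{\left(Z \right)} = \left(Z + 3\right) \left(Z + 0\right) = \left(3 + Z\right) Z = Z \left(3 + Z\right)$)
$f = \frac{1}{3}$ ($f = \frac{\left(-5\right) \left(3 - 5\right)}{15 + 15 \cdot 1} = \frac{\left(-5\right) \left(-2\right)}{15 + 15} = \frac{10}{30} = 10 \cdot \frac{1}{30} = \frac{1}{3} \approx 0.33333$)
$- f = \left(-1\right) \frac{1}{3} = - \frac{1}{3}$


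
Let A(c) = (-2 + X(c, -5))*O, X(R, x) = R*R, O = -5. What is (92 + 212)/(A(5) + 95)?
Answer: -76/5 ≈ -15.200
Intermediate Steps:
X(R, x) = R²
A(c) = 10 - 5*c² (A(c) = (-2 + c²)*(-5) = 10 - 5*c²)
(92 + 212)/(A(5) + 95) = (92 + 212)/((10 - 5*5²) + 95) = 304/((10 - 5*25) + 95) = 304/((10 - 125) + 95) = 304/(-115 + 95) = 304/(-20) = 304*(-1/20) = -76/5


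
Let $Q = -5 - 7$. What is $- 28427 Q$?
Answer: $341124$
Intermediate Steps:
$Q = -12$
$- 28427 Q = \left(-28427\right) \left(-12\right) = 341124$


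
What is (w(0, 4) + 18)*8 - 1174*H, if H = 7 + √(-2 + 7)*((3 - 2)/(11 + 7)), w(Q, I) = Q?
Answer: -8074 - 587*√5/9 ≈ -8219.8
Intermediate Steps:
H = 7 + √5/18 (H = 7 + √5*(1/18) = 7 + √5/18 ≈ 7.1242)
(w(0, 4) + 18)*8 - 1174*H = (0 + 18)*8 - 1174*(7 + √5/18) = 18*8 + (-8218 - 587*√5/9) = 144 + (-8218 - 587*√5/9) = -8074 - 587*√5/9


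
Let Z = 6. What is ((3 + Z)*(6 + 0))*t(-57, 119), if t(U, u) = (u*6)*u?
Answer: 4588164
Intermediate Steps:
t(U, u) = 6*u**2 (t(U, u) = (6*u)*u = 6*u**2)
((3 + Z)*(6 + 0))*t(-57, 119) = ((3 + 6)*(6 + 0))*(6*119**2) = (9*6)*(6*14161) = 54*84966 = 4588164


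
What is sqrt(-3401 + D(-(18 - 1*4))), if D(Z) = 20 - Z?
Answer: I*sqrt(3367) ≈ 58.026*I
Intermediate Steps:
sqrt(-3401 + D(-(18 - 1*4))) = sqrt(-3401 + (20 - (-1)*(18 - 1*4))) = sqrt(-3401 + (20 - (-1)*(18 - 4))) = sqrt(-3401 + (20 - (-1)*14)) = sqrt(-3401 + (20 - 1*(-14))) = sqrt(-3401 + (20 + 14)) = sqrt(-3401 + 34) = sqrt(-3367) = I*sqrt(3367)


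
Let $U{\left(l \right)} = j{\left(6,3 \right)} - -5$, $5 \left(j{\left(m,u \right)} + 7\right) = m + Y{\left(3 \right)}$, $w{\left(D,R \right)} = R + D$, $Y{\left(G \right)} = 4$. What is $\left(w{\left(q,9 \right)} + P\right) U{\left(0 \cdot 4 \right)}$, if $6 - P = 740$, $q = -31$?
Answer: $0$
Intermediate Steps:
$w{\left(D,R \right)} = D + R$
$j{\left(m,u \right)} = - \frac{31}{5} + \frac{m}{5}$ ($j{\left(m,u \right)} = -7 + \frac{m + 4}{5} = -7 + \frac{4 + m}{5} = -7 + \left(\frac{4}{5} + \frac{m}{5}\right) = - \frac{31}{5} + \frac{m}{5}$)
$U{\left(l \right)} = 0$ ($U{\left(l \right)} = \left(- \frac{31}{5} + \frac{1}{5} \cdot 6\right) - -5 = \left(- \frac{31}{5} + \frac{6}{5}\right) + 5 = -5 + 5 = 0$)
$P = -734$ ($P = 6 - 740 = -734$)
$\left(w{\left(q,9 \right)} + P\right) U{\left(0 \cdot 4 \right)} = \left(\left(-31 + 9\right) - 734\right) 0 = \left(-22 - 734\right) 0 = \left(-756\right) 0 = 0$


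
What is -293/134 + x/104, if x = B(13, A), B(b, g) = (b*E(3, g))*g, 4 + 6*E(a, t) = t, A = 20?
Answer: 1801/402 ≈ 4.4801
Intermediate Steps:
E(a, t) = -⅔ + t/6
B(b, g) = b*g*(-⅔ + g/6) (B(b, g) = (b*(-⅔ + g/6))*g = b*g*(-⅔ + g/6))
x = 2080/3 (x = (⅙)*13*20*(-4 + 20) = (⅙)*13*20*16 = 2080/3 ≈ 693.33)
-293/134 + x/104 = -293/134 + (2080/3)/104 = -293*1/134 + (2080/3)*(1/104) = -293/134 + 20/3 = 1801/402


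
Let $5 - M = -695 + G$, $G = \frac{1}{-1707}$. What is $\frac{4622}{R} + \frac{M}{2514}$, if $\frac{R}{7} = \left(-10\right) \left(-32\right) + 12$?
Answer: $\frac{2826473935}{1246651119} \approx 2.2673$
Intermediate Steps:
$G = - \frac{1}{1707} \approx -0.00058582$
$M = \frac{1194901}{1707}$ ($M = 5 - \left(-695 - \frac{1}{1707}\right) = 5 - - \frac{1186366}{1707} = 5 + \frac{1186366}{1707} = \frac{1194901}{1707} \approx 700.0$)
$R = 2324$ ($R = 7 \left(\left(-10\right) \left(-32\right) + 12\right) = 7 \left(320 + 12\right) = 7 \cdot 332 = 2324$)
$\frac{4622}{R} + \frac{M}{2514} = \frac{4622}{2324} + \frac{1194901}{1707 \cdot 2514} = 4622 \cdot \frac{1}{2324} + \frac{1194901}{1707} \cdot \frac{1}{2514} = \frac{2311}{1162} + \frac{1194901}{4291398} = \frac{2826473935}{1246651119}$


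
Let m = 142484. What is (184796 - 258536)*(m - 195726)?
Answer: 3926065080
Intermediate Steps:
(184796 - 258536)*(m - 195726) = (184796 - 258536)*(142484 - 195726) = -73740*(-53242) = 3926065080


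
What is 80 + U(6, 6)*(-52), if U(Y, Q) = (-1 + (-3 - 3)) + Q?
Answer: 132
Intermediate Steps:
U(Y, Q) = -7 + Q (U(Y, Q) = (-1 - 6) + Q = -7 + Q)
80 + U(6, 6)*(-52) = 80 + (-7 + 6)*(-52) = 80 - 1*(-52) = 80 + 52 = 132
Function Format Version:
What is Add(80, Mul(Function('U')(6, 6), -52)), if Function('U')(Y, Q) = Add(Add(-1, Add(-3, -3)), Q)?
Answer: 132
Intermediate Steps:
Function('U')(Y, Q) = Add(-7, Q) (Function('U')(Y, Q) = Add(Add(-1, -6), Q) = Add(-7, Q))
Add(80, Mul(Function('U')(6, 6), -52)) = Add(80, Mul(Add(-7, 6), -52)) = Add(80, Mul(-1, -52)) = Add(80, 52) = 132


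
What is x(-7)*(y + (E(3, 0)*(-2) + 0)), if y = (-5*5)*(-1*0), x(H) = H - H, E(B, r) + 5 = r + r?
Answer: 0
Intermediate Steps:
E(B, r) = -5 + 2*r (E(B, r) = -5 + (r + r) = -5 + 2*r)
x(H) = 0
y = 0 (y = -25*0 = 0)
x(-7)*(y + (E(3, 0)*(-2) + 0)) = 0*(0 + ((-5 + 2*0)*(-2) + 0)) = 0*(0 + ((-5 + 0)*(-2) + 0)) = 0*(0 + (-5*(-2) + 0)) = 0*(0 + (10 + 0)) = 0*(0 + 10) = 0*10 = 0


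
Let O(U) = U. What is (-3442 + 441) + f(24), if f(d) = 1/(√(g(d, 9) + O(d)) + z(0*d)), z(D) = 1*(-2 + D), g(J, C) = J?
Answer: -66021/22 + √3/11 ≈ -3000.8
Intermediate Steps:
z(D) = -2 + D
f(d) = 1/(-2 + √2*√d) (f(d) = 1/(√(d + d) + (-2 + 0*d)) = 1/(√(2*d) + (-2 + 0)) = 1/(√2*√d - 2) = 1/(-2 + √2*√d))
(-3442 + 441) + f(24) = (-3442 + 441) + 1/(-2 + √2*√24) = -3001 + 1/(-2 + √2*(2*√6)) = -3001 + 1/(-2 + 4*√3)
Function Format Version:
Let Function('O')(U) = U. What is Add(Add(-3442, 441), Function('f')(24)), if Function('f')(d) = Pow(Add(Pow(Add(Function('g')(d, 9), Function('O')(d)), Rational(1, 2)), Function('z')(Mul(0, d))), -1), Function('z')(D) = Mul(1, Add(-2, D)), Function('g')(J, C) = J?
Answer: Add(Rational(-66021, 22), Mul(Rational(1, 11), Pow(3, Rational(1, 2)))) ≈ -3000.8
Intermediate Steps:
Function('z')(D) = Add(-2, D)
Function('f')(d) = Pow(Add(-2, Mul(Pow(2, Rational(1, 2)), Pow(d, Rational(1, 2)))), -1) (Function('f')(d) = Pow(Add(Pow(Add(d, d), Rational(1, 2)), Add(-2, Mul(0, d))), -1) = Pow(Add(Pow(Mul(2, d), Rational(1, 2)), Add(-2, 0)), -1) = Pow(Add(Mul(Pow(2, Rational(1, 2)), Pow(d, Rational(1, 2))), -2), -1) = Pow(Add(-2, Mul(Pow(2, Rational(1, 2)), Pow(d, Rational(1, 2)))), -1))
Add(Add(-3442, 441), Function('f')(24)) = Add(Add(-3442, 441), Pow(Add(-2, Mul(Pow(2, Rational(1, 2)), Pow(24, Rational(1, 2)))), -1)) = Add(-3001, Pow(Add(-2, Mul(Pow(2, Rational(1, 2)), Mul(2, Pow(6, Rational(1, 2))))), -1)) = Add(-3001, Pow(Add(-2, Mul(4, Pow(3, Rational(1, 2)))), -1))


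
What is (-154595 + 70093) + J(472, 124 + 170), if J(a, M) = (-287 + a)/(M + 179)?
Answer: -39969261/473 ≈ -84502.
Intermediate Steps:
J(a, M) = (-287 + a)/(179 + M)
(-154595 + 70093) + J(472, 124 + 170) = (-154595 + 70093) + (-287 + 472)/(179 + (124 + 170)) = -84502 + 185/(179 + 294) = -84502 + 185/473 = -39969261/473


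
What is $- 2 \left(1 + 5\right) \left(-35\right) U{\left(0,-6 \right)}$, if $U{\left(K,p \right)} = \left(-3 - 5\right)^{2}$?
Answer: $26880$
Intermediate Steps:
$U{\left(K,p \right)} = 64$ ($U{\left(K,p \right)} = \left(-8\right)^{2} = 64$)
$- 2 \left(1 + 5\right) \left(-35\right) U{\left(0,-6 \right)} = - 2 \left(1 + 5\right) \left(-35\right) 64 = \left(-2\right) 6 \left(-35\right) 64 = \left(-12\right) \left(-35\right) 64 = 420 \cdot 64 = 26880$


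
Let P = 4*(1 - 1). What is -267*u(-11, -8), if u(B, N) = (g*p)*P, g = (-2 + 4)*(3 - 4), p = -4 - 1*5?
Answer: 0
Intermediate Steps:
p = -9 (p = -4 - 5 = -9)
g = -2 (g = 2*(-1) = -2)
P = 0 (P = 4*0 = 0)
u(B, N) = 0 (u(B, N) = -2*(-9)*0 = 18*0 = 0)
-267*u(-11, -8) = -267*0 = 0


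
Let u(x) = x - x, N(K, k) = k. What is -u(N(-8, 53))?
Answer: 0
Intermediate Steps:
u(x) = 0
-u(N(-8, 53)) = -1*0 = 0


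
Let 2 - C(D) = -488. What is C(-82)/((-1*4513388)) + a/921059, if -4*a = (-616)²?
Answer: -214304679071/2078548318946 ≈ -0.10310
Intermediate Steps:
a = -94864 (a = -¼*(-616)² = -¼*379456 = -94864)
C(D) = 490 (C(D) = 2 - 1*(-488) = 2 + 488 = 490)
C(-82)/((-1*4513388)) + a/921059 = 490/((-1*4513388)) - 94864/921059 = 490/(-4513388) - 94864*1/921059 = 490*(-1/4513388) - 94864/921059 = -245/2256694 - 94864/921059 = -214304679071/2078548318946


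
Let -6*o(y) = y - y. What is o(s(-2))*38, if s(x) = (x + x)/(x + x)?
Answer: 0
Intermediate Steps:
s(x) = 1 (s(x) = (2*x)/((2*x)) = (2*x)*(1/(2*x)) = 1)
o(y) = 0 (o(y) = -(y - y)/6 = -1/6*0 = 0)
o(s(-2))*38 = 0*38 = 0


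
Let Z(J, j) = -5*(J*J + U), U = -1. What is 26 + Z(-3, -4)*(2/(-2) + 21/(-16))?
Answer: 237/2 ≈ 118.50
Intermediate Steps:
Z(J, j) = 5 - 5*J² (Z(J, j) = -5*(J*J - 1) = -5*(J² - 1) = -5*(-1 + J²) = 5 - 5*J²)
26 + Z(-3, -4)*(2/(-2) + 21/(-16)) = 26 + (5 - 5*(-3)²)*(2/(-2) + 21/(-16)) = 26 + (5 - 5*9)*(2*(-½) + 21*(-1/16)) = 26 + (5 - 45)*(-1 - 21/16) = 26 - 40*(-37/16) = 26 + 185/2 = 237/2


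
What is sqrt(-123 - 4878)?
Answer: I*sqrt(5001) ≈ 70.718*I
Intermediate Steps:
sqrt(-123 - 4878) = sqrt(-5001) = I*sqrt(5001)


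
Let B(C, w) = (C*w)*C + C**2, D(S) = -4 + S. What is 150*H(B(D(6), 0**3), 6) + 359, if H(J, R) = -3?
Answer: -91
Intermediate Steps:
B(C, w) = C**2 + w*C**2 (B(C, w) = w*C**2 + C**2 = C**2 + w*C**2)
150*H(B(D(6), 0**3), 6) + 359 = 150*(-3) + 359 = -450 + 359 = -91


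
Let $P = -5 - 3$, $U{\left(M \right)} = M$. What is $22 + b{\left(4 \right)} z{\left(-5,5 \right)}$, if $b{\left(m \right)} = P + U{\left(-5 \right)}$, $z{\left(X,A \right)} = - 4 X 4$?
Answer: $-1018$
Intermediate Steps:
$z{\left(X,A \right)} = - 16 X$
$P = -8$
$b{\left(m \right)} = -13$ ($b{\left(m \right)} = -8 - 5 = -13$)
$22 + b{\left(4 \right)} z{\left(-5,5 \right)} = 22 - 13 \left(\left(-16\right) \left(-5\right)\right) = 22 - 1040 = -1018$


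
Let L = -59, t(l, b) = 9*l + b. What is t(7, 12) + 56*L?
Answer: -3229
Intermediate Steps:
t(l, b) = b + 9*l
t(7, 12) + 56*L = (12 + 9*7) + 56*(-59) = (12 + 63) - 3304 = 75 - 3304 = -3229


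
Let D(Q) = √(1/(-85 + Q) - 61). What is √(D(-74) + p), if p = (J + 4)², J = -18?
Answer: √(4955076 + 1590*I*√15423)/159 ≈ 14.003 + 0.2789*I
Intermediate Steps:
D(Q) = √(-61 + 1/(-85 + Q))
p = 196 (p = (-18 + 4)² = (-14)² = 196)
√(D(-74) + p) = √(√((5186 - 61*(-74))/(-85 - 74)) + 196) = √(√((5186 + 4514)/(-159)) + 196) = √(√(-1/159*9700) + 196) = √(√(-9700/159) + 196) = √(10*I*√15423/159 + 196) = √(196 + 10*I*√15423/159)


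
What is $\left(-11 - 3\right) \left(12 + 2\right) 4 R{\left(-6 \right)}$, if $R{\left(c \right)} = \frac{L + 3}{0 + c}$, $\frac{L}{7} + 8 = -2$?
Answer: $- \frac{26264}{3} \approx -8754.7$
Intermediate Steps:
$L = -70$ ($L = -56 + 7 \left(-2\right) = -56 - 14 = -70$)
$R{\left(c \right)} = - \frac{67}{c}$ ($R{\left(c \right)} = \frac{-70 + 3}{0 + c} = - \frac{67}{c}$)
$\left(-11 - 3\right) \left(12 + 2\right) 4 R{\left(-6 \right)} = \left(-11 - 3\right) \left(12 + 2\right) 4 \left(- \frac{67}{-6}\right) = \left(-14\right) 14 \cdot 4 \left(\left(-67\right) \left(- \frac{1}{6}\right)\right) = \left(-196\right) 4 \cdot \frac{67}{6} = \left(-784\right) \frac{67}{6} = - \frac{26264}{3}$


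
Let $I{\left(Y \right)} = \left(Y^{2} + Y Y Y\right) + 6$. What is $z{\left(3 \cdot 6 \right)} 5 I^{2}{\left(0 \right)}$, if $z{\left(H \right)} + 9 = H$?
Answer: $1620$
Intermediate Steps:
$I{\left(Y \right)} = 6 + Y^{2} + Y^{3}$ ($I{\left(Y \right)} = \left(Y^{2} + Y^{2} Y\right) + 6 = \left(Y^{2} + Y^{3}\right) + 6 = 6 + Y^{2} + Y^{3}$)
$z{\left(H \right)} = -9 + H$
$z{\left(3 \cdot 6 \right)} 5 I^{2}{\left(0 \right)} = \left(-9 + 3 \cdot 6\right) 5 \left(6 + 0^{2} + 0^{3}\right)^{2} = \left(-9 + 18\right) 5 \left(6 + 0 + 0\right)^{2} = 9 \cdot 5 \cdot 6^{2} = 45 \cdot 36 = 1620$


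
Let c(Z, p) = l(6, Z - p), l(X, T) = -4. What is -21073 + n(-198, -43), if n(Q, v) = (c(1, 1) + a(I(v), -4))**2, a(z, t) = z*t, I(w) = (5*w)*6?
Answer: 26563263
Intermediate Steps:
c(Z, p) = -4
I(w) = 30*w
a(z, t) = t*z
n(Q, v) = (-4 - 120*v)**2
-21073 + n(-198, -43) = -21073 + 16*(1 + 30*(-43))**2 = -21073 + 16*(1 - 1290)**2 = -21073 + 16*(-1289)**2 = -21073 + 16*1661521 = -21073 + 26584336 = 26563263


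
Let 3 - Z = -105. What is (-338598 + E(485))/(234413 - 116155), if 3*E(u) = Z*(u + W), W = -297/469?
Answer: -75312207/27731501 ≈ -2.7158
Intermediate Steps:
Z = 108 (Z = 3 - 1*(-105) = 3 + 105 = 108)
W = -297/469 (W = -297*1/469 = -297/469 ≈ -0.63326)
E(u) = -10692/469 + 36*u (E(u) = (108*(u - 297/469))/3 = (108*(-297/469 + u))/3 = (-32076/469 + 108*u)/3 = -10692/469 + 36*u)
(-338598 + E(485))/(234413 - 116155) = (-338598 + (-10692/469 + 36*485))/(234413 - 116155) = (-338598 + (-10692/469 + 17460))/118258 = (-338598 + 8178048/469)*(1/118258) = -150624414/469*1/118258 = -75312207/27731501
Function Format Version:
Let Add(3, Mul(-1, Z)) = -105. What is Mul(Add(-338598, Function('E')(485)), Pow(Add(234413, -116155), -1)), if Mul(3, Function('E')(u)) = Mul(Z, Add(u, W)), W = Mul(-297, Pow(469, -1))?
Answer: Rational(-75312207, 27731501) ≈ -2.7158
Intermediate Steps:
Z = 108 (Z = Add(3, Mul(-1, -105)) = Add(3, 105) = 108)
W = Rational(-297, 469) (W = Mul(-297, Rational(1, 469)) = Rational(-297, 469) ≈ -0.63326)
Function('E')(u) = Add(Rational(-10692, 469), Mul(36, u)) (Function('E')(u) = Mul(Rational(1, 3), Mul(108, Add(u, Rational(-297, 469)))) = Mul(Rational(1, 3), Mul(108, Add(Rational(-297, 469), u))) = Mul(Rational(1, 3), Add(Rational(-32076, 469), Mul(108, u))) = Add(Rational(-10692, 469), Mul(36, u)))
Mul(Add(-338598, Function('E')(485)), Pow(Add(234413, -116155), -1)) = Mul(Add(-338598, Add(Rational(-10692, 469), Mul(36, 485))), Pow(Add(234413, -116155), -1)) = Mul(Add(-338598, Add(Rational(-10692, 469), 17460)), Pow(118258, -1)) = Mul(Add(-338598, Rational(8178048, 469)), Rational(1, 118258)) = Mul(Rational(-150624414, 469), Rational(1, 118258)) = Rational(-75312207, 27731501)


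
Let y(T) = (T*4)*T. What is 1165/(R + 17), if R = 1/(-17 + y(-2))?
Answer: 1165/16 ≈ 72.813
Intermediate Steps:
y(T) = 4*T**2 (y(T) = (4*T)*T = 4*T**2)
R = -1 (R = 1/(-17 + 4*(-2)**2) = 1/(-17 + 4*4) = 1/(-17 + 16) = 1/(-1) = -1)
1165/(R + 17) = 1165/(-1 + 17) = 1165/16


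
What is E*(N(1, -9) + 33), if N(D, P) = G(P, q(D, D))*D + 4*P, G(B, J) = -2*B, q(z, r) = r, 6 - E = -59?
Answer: 975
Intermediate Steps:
E = 65 (E = 6 - 1*(-59) = 6 + 59 = 65)
N(D, P) = 4*P - 2*D*P (N(D, P) = (-2*P)*D + 4*P = -2*D*P + 4*P = 4*P - 2*D*P)
E*(N(1, -9) + 33) = 65*(2*(-9)*(2 - 1*1) + 33) = 65*(2*(-9)*(2 - 1) + 33) = 65*(2*(-9)*1 + 33) = 65*(-18 + 33) = 65*15 = 975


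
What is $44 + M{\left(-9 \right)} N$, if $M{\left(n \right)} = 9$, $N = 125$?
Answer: $1169$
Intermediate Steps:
$44 + M{\left(-9 \right)} N = 44 + 9 \cdot 125 = 44 + 1125 = 1169$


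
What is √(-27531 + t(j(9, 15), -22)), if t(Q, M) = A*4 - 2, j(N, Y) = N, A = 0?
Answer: I*√27533 ≈ 165.93*I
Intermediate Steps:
t(Q, M) = -2 (t(Q, M) = 0*4 - 2 = 0 - 2 = -2)
√(-27531 + t(j(9, 15), -22)) = √(-27531 - 2) = √(-27533) = I*√27533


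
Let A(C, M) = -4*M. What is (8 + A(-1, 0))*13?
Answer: 104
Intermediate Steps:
(8 + A(-1, 0))*13 = (8 - 4*0)*13 = (8 + 0)*13 = 8*13 = 104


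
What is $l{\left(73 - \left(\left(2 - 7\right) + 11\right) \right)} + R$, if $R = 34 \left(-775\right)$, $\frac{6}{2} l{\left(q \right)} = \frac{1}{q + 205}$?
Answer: $- \frac{21501599}{816} \approx -26350.0$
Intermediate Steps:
$l{\left(q \right)} = \frac{1}{3 \left(205 + q\right)}$ ($l{\left(q \right)} = \frac{1}{3 \left(q + 205\right)} = \frac{1}{3 \left(205 + q\right)}$)
$R = -26350$
$l{\left(73 - \left(\left(2 - 7\right) + 11\right) \right)} + R = \frac{1}{3 \left(205 + \left(73 - \left(\left(2 - 7\right) + 11\right)\right)\right)} - 26350 = \frac{1}{3 \left(205 + \left(73 - \left(-5 + 11\right)\right)\right)} - 26350 = \frac{1}{3 \left(205 + \left(73 - 6\right)\right)} - 26350 = \frac{1}{3 \left(205 + 67\right)} - 26350 = \frac{1}{3 \cdot 272} - 26350 = \frac{1}{3} \cdot \frac{1}{272} - 26350 = \frac{1}{816} - 26350 = - \frac{21501599}{816}$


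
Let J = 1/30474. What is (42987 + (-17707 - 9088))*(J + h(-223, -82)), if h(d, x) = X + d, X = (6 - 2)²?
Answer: -51070515232/15237 ≈ -3.3517e+6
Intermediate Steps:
X = 16 (X = 4² = 16)
h(d, x) = 16 + d
J = 1/30474 ≈ 3.2815e-5
(42987 + (-17707 - 9088))*(J + h(-223, -82)) = (42987 + (-17707 - 9088))*(1/30474 + (16 - 223)) = (42987 - 26795)*(1/30474 - 207) = 16192*(-6308117/30474) = -51070515232/15237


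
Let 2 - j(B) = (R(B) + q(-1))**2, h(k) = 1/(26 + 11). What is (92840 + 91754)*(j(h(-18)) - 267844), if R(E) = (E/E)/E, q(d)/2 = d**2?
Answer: -49722793622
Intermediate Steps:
q(d) = 2*d**2
h(k) = 1/37
R(E) = 1/E
j(B) = 2 - (2 + 1/B)**2 (j(B) = 2 - (1/B + 2*(-1)**2)**2 = 2 - (1/B + 2*1)**2 = 2 - (1/B + 2)**2 = 2 - (2 + 1/B)**2)
(92840 + 91754)*(j(h(-18)) - 267844) = (92840 + 91754)*((2 - (1 + 2*(1/37))**2/37**(-2)) - 267844) = 184594*((2 - 1*1369*(1 + 2/37)**2) - 267844) = 184594*((2 - 1*1369*(39/37)**2) - 267844) = 184594*((2 - 1*1369*1521/1369) - 267844) = 184594*((2 - 1521) - 267844) = 184594*(-1519 - 267844) = 184594*(-269363) = -49722793622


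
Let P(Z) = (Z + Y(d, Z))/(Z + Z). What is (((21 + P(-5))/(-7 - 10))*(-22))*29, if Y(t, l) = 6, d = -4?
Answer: 66671/85 ≈ 784.36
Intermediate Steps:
P(Z) = (6 + Z)/(2*Z) (P(Z) = (Z + 6)/(Z + Z) = (6 + Z)/((2*Z)) = (6 + Z)*(1/(2*Z)) = (6 + Z)/(2*Z))
(((21 + P(-5))/(-7 - 10))*(-22))*29 = (((21 + (½)*(6 - 5)/(-5))/(-7 - 10))*(-22))*29 = (((21 + (½)*(-⅕)*1)/(-17))*(-22))*29 = (((21 - ⅒)*(-1/17))*(-22))*29 = (((209/10)*(-1/17))*(-22))*29 = -209/170*(-22)*29 = (2299/85)*29 = 66671/85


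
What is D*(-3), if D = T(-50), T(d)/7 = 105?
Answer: -2205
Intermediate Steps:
T(d) = 735 (T(d) = 7*105 = 735)
D = 735
D*(-3) = 735*(-3) = -2205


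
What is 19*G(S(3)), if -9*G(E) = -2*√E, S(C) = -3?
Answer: 38*I*√3/9 ≈ 7.3131*I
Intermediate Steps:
G(E) = 2*√E/9 (G(E) = -(-2)*√E/9 = 2*√E/9)
19*G(S(3)) = 19*(2*√(-3)/9) = 19*(2*(I*√3)/9) = 19*(2*I*√3/9) = 38*I*√3/9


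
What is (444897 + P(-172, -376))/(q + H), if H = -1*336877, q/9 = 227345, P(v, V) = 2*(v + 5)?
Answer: 444563/1709228 ≈ 0.26010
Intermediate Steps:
P(v, V) = 10 + 2*v (P(v, V) = 2*(5 + v) = 10 + 2*v)
q = 2046105 (q = 9*227345 = 2046105)
H = -336877
(444897 + P(-172, -376))/(q + H) = (444897 + (10 + 2*(-172)))/(2046105 - 336877) = (444897 + (10 - 344))/1709228 = (444897 - 334)*(1/1709228) = 444563*(1/1709228) = 444563/1709228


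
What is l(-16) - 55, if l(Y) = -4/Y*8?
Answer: -53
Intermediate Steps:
l(Y) = -32/Y
l(-16) - 55 = -32/(-16) - 55 = -32*(-1/16) - 55 = 2 - 55 = -53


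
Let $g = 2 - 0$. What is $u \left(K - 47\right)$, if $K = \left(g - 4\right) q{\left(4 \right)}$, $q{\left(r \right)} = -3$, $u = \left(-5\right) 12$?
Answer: $2460$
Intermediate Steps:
$u = -60$
$g = 2$ ($g = 2 + 0 = 2$)
$K = 6$ ($K = \left(2 - 4\right) \left(-3\right) = \left(-2\right) \left(-3\right) = 6$)
$u \left(K - 47\right) = - 60 \left(6 - 47\right) = \left(-60\right) \left(-41\right) = 2460$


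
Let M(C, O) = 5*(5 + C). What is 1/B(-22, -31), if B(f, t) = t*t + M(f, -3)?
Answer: 1/876 ≈ 0.0011416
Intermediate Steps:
M(C, O) = 25 + 5*C
B(f, t) = 25 + t**2 + 5*f (B(f, t) = t*t + (25 + 5*f) = t**2 + (25 + 5*f) = 25 + t**2 + 5*f)
1/B(-22, -31) = 1/(25 + (-31)**2 + 5*(-22)) = 1/(25 + 961 - 110) = 1/876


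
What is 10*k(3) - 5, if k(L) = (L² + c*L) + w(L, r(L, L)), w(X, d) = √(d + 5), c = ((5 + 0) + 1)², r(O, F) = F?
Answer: 1165 + 20*√2 ≈ 1193.3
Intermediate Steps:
c = 36 (c = (5 + 1)² = 6² = 36)
w(X, d) = √(5 + d)
k(L) = L² + √(5 + L) + 36*L (k(L) = (L² + 36*L) + √(5 + L) = L² + √(5 + L) + 36*L)
10*k(3) - 5 = 10*(3² + √(5 + 3) + 36*3) - 5 = 10*(9 + √8 + 108) - 5 = 10*(9 + 2*√2 + 108) - 5 = 10*(117 + 2*√2) - 5 = (1170 + 20*√2) - 5 = 1165 + 20*√2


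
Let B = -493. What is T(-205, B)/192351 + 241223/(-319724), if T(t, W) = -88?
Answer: -46427620985/61499231124 ≈ -0.75493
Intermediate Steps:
T(-205, B)/192351 + 241223/(-319724) = -88/192351 + 241223/(-319724) = -88*1/192351 + 241223*(-1/319724) = -88/192351 - 241223/319724 = -46427620985/61499231124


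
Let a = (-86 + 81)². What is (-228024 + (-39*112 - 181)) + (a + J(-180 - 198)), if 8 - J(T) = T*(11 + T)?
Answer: -371266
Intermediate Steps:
J(T) = 8 - T*(11 + T)
a = 25 (a = (-5)² = 25)
(-228024 + (-39*112 - 181)) + (a + J(-180 - 198)) = (-228024 + (-39*112 - 181)) + (25 + (8 - (-180 - 198)² - 11*(-180 - 198))) = (-228024 + (-4368 - 181)) + (25 + (8 - 1*(-378)² - 11*(-378))) = (-228024 - 4549) + (25 + (8 - 1*142884 + 4158)) = -232573 + (25 + (8 - 142884 + 4158)) = -232573 + (25 - 138718) = -232573 - 138693 = -371266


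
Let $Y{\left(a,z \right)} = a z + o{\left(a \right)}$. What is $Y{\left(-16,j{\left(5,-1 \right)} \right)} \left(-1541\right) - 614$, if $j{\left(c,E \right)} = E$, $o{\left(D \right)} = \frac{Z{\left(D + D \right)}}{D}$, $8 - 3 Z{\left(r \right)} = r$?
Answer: $- \frac{143915}{6} \approx -23986.0$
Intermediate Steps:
$Z{\left(r \right)} = \frac{8}{3} - \frac{r}{3}$
$o{\left(D \right)} = \frac{\frac{8}{3} - \frac{2 D}{3}}{D}$ ($o{\left(D \right)} = \frac{\frac{8}{3} - \frac{D + D}{3}}{D} = \frac{\frac{8}{3} - \frac{2 D}{3}}{D}$)
$Y{\left(a,z \right)} = a z + \frac{2 \left(4 - a\right)}{3 a}$
$Y{\left(-16,j{\left(5,-1 \right)} \right)} \left(-1541\right) - 614 = \left(- \frac{2}{3} + \frac{8}{3 \left(-16\right)} - -16\right) \left(-1541\right) - 614 = \left(- \frac{2}{3} + \frac{8}{3} \left(- \frac{1}{16}\right) + 16\right) \left(-1541\right) - 614 = \left(- \frac{2}{3} - \frac{1}{6} + 16\right) \left(-1541\right) - 614 = \frac{91}{6} \left(-1541\right) - 614 = - \frac{140231}{6} - 614 = - \frac{143915}{6}$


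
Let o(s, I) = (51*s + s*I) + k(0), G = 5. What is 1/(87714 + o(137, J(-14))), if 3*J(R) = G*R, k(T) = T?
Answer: 3/274513 ≈ 1.0928e-5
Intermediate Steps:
J(R) = 5*R/3 (J(R) = (5*R)/3 = 5*R/3)
o(s, I) = 51*s + I*s (o(s, I) = (51*s + s*I) + 0 = (51*s + I*s) + 0 = 51*s + I*s)
1/(87714 + o(137, J(-14))) = 1/(87714 + 137*(51 + (5/3)*(-14))) = 1/(87714 + 137*(51 - 70/3)) = 1/(87714 + 137*(83/3)) = 1/(87714 + 11371/3) = 1/(274513/3) = 3/274513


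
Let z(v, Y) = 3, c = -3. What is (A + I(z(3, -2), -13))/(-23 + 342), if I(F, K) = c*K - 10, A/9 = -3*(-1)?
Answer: 56/319 ≈ 0.17555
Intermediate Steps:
A = 27 (A = 9*(-3*(-1)) = 9*3 = 27)
I(F, K) = -10 - 3*K (I(F, K) = -3*K - 10 = -10 - 3*K)
(A + I(z(3, -2), -13))/(-23 + 342) = (27 + (-10 - 3*(-13)))/(-23 + 342) = (27 + (-10 + 39))/319 = (27 + 29)*(1/319) = 56*(1/319) = 56/319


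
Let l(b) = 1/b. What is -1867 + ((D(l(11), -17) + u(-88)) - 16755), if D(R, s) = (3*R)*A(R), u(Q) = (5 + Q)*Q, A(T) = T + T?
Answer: -1369472/121 ≈ -11318.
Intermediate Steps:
A(T) = 2*T
u(Q) = Q*(5 + Q)
D(R, s) = 6*R² (D(R, s) = (3*R)*(2*R) = 6*R²)
-1867 + ((D(l(11), -17) + u(-88)) - 16755) = -1867 + ((6*(1/11)² - 88*(5 - 88)) - 16755) = -1867 + ((6*(1/11)² - 88*(-83)) - 16755) = -1867 + ((6*(1/121) + 7304) - 16755) = -1867 + ((6/121 + 7304) - 16755) = -1867 + (883790/121 - 16755) = -1867 - 1143565/121 = -1369472/121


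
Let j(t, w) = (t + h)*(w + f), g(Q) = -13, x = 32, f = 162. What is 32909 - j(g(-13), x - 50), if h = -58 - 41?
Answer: 49037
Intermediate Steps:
h = -99
j(t, w) = (-99 + t)*(162 + w) (j(t, w) = (t - 99)*(w + 162) = (-99 + t)*(162 + w))
32909 - j(g(-13), x - 50) = 32909 - (-16038 - 99*(32 - 50) + 162*(-13) - 13*(32 - 50)) = 32909 - (-16038 - 99*(-18) - 2106 - 13*(-18)) = 32909 - (-16038 + 1782 - 2106 + 234) = 32909 - 1*(-16128) = 32909 + 16128 = 49037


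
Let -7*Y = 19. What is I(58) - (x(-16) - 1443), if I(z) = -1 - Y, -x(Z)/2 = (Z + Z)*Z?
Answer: 17281/7 ≈ 2468.7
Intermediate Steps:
x(Z) = -4*Z**2 (x(Z) = -2*(Z + Z)*Z = -2*2*Z*Z = -4*Z**2)
Y = -19/7 (Y = -1/7*19 = -19/7 ≈ -2.7143)
I(z) = 12/7 (I(z) = -1 - 1*(-19/7) = -1 + 19/7 = 12/7)
I(58) - (x(-16) - 1443) = 12/7 - (-4*(-16)**2 - 1443) = 12/7 - (-4*256 - 1443) = 12/7 - (-1024 - 1443) = 12/7 - 1*(-2467) = 12/7 + 2467 = 17281/7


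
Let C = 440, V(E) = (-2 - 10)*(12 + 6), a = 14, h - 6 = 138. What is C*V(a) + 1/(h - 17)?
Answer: -12070079/127 ≈ -95040.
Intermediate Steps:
h = 144 (h = 6 + 138 = 144)
V(E) = -216 (V(E) = -12*18 = -216)
C*V(a) + 1/(h - 17) = 440*(-216) + 1/(144 - 17) = -95040 + 1/127 = -12070079/127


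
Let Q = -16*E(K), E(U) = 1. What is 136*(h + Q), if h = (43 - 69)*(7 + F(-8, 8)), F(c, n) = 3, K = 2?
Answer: -37536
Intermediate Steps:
Q = -16 (Q = -16*1 = -16)
h = -260 (h = (43 - 69)*(7 + 3) = -26*10 = -260)
136*(h + Q) = 136*(-260 - 16) = 136*(-276) = -37536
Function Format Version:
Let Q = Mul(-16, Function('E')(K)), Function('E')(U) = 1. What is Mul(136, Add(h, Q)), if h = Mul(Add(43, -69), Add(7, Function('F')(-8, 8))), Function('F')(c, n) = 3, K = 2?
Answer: -37536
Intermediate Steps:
Q = -16 (Q = Mul(-16, 1) = -16)
h = -260 (h = Mul(Add(43, -69), Add(7, 3)) = Mul(-26, 10) = -260)
Mul(136, Add(h, Q)) = Mul(136, Add(-260, -16)) = Mul(136, -276) = -37536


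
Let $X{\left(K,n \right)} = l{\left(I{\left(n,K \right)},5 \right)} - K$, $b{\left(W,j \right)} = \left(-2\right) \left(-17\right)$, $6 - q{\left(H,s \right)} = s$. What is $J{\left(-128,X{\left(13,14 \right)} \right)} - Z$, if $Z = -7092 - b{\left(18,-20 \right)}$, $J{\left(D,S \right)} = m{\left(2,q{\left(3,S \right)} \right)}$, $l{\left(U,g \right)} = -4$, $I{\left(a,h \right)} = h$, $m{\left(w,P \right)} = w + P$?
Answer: $7151$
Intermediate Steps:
$q{\left(H,s \right)} = 6 - s$
$m{\left(w,P \right)} = P + w$
$b{\left(W,j \right)} = 34$
$X{\left(K,n \right)} = -4 - K$
$J{\left(D,S \right)} = 8 - S$ ($J{\left(D,S \right)} = \left(6 - S\right) + 2 = 8 - S$)
$Z = -7126$ ($Z = -7092 - 34 = -7126$)
$J{\left(-128,X{\left(13,14 \right)} \right)} - Z = \left(8 - \left(-4 - 13\right)\right) - -7126 = \left(8 - \left(-4 - 13\right)\right) + 7126 = \left(8 - -17\right) + 7126 = \left(8 + 17\right) + 7126 = 25 + 7126 = 7151$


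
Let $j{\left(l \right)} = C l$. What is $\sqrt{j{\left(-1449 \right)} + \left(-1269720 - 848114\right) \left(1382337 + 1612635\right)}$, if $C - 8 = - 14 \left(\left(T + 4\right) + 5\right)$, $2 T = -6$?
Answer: $2 i \sqrt{1585713355131} \approx 2.5185 \cdot 10^{6} i$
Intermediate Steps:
$T = -3$ ($T = \frac{1}{2} \left(-6\right) = -3$)
$C = -76$ ($C = 8 - 14 \left(\left(-3 + 4\right) + 5\right) = 8 - 14 \left(1 + 5\right) = 8 - 84 = -76$)
$j{\left(l \right)} = - 76 l$
$\sqrt{j{\left(-1449 \right)} + \left(-1269720 - 848114\right) \left(1382337 + 1612635\right)} = \sqrt{\left(-76\right) \left(-1449\right) + \left(-1269720 - 848114\right) \left(1382337 + 1612635\right)} = \sqrt{110124 - 6342853530648} = \sqrt{-6342853420524} = 2 i \sqrt{1585713355131}$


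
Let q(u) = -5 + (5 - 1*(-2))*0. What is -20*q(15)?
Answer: 100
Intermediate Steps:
q(u) = -5 (q(u) = -5 + (5 + 2)*0 = -5 + 7*0 = -5 + 0 = -5)
-20*q(15) = -20*(-5) = 100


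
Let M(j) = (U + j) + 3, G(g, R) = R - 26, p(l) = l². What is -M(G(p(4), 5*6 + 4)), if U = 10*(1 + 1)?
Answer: -31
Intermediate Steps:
U = 20 (U = 10*2 = 20)
G(g, R) = -26 + R
M(j) = 23 + j (M(j) = (20 + j) + 3 = 23 + j)
-M(G(p(4), 5*6 + 4)) = -(23 + (-26 + (5*6 + 4))) = -(23 + (-26 + (30 + 4))) = -(23 + (-26 + 34)) = -(23 + 8) = -1*31 = -31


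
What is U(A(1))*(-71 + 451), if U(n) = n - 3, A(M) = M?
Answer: -760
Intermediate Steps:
U(n) = -3 + n
U(A(1))*(-71 + 451) = (-3 + 1)*(-71 + 451) = -2*380 = -760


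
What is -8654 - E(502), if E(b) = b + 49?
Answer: -9205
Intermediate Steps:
E(b) = 49 + b
-8654 - E(502) = -8654 - (49 + 502) = -8654 - 1*551 = -8654 - 551 = -9205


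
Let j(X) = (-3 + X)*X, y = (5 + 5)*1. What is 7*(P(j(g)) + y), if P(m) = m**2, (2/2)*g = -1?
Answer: 182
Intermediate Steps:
g = -1
y = 10 (y = 10*1 = 10)
j(X) = X*(-3 + X)
7*(P(j(g)) + y) = 7*((-(-3 - 1))**2 + 10) = 7*((-1*(-4))**2 + 10) = 7*(4**2 + 10) = 7*(16 + 10) = 7*26 = 182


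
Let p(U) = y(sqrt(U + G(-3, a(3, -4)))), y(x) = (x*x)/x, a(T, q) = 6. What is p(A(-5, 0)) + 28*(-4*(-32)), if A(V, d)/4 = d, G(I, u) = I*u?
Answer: 3584 + 3*I*sqrt(2) ≈ 3584.0 + 4.2426*I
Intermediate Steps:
A(V, d) = 4*d
y(x) = x (y(x) = x**2/x = x)
p(U) = sqrt(-18 + U) (p(U) = sqrt(U - 3*6) = sqrt(U - 18) = sqrt(-18 + U))
p(A(-5, 0)) + 28*(-4*(-32)) = sqrt(-18 + 4*0) + 28*(-4*(-32)) = sqrt(-18 + 0) + 28*128 = sqrt(-18) + 3584 = 3*I*sqrt(2) + 3584 = 3584 + 3*I*sqrt(2)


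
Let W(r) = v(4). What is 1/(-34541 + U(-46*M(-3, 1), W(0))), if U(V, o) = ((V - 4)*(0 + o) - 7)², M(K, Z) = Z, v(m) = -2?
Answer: -1/25892 ≈ -3.8622e-5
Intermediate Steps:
W(r) = -2
U(V, o) = (-7 + o*(-4 + V))² (U(V, o) = ((-4 + V)*o - 7)² = (o*(-4 + V) - 7)² = (-7 + o*(-4 + V))²)
1/(-34541 + U(-46*M(-3, 1), W(0))) = 1/(-34541 + (7 + 4*(-2) - 1*(-46*1)*(-2))²) = 1/(-34541 + (7 - 8 - 1*(-46)*(-2))²) = 1/(-34541 + (7 - 8 - 92)²) = 1/(-34541 + (-93)²) = 1/(-34541 + 8649) = 1/(-25892) = -1/25892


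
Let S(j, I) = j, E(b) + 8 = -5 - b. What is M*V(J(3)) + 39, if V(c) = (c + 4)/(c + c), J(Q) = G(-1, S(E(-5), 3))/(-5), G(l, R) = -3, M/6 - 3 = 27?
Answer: 729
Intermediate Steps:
E(b) = -13 - b (E(b) = -8 + (-5 - b) = -13 - b)
M = 180 (M = 18 + 6*27 = 18 + 162 = 180)
J(Q) = 3/5 (J(Q) = -3/(-5) = -3*(-1/5) = 3/5)
V(c) = (4 + c)/(2*c) (V(c) = (4 + c)/((2*c)) = (4 + c)*(1/(2*c)) = (4 + c)/(2*c))
M*V(J(3)) + 39 = 180*((4 + 3/5)/(2*(3/5))) + 39 = 180*((1/2)*(5/3)*(23/5)) + 39 = 180*(23/6) + 39 = 690 + 39 = 729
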